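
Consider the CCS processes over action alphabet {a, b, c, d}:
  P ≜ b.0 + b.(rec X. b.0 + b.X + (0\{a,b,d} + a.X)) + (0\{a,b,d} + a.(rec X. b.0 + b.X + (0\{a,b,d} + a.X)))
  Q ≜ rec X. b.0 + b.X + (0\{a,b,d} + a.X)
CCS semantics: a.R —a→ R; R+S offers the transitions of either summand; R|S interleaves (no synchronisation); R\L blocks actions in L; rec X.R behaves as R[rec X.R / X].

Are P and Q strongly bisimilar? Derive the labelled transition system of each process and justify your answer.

LTS(P): 3 reachable states
  m0 = b.0 + b.(rec X. b.0 + b.X + (0\{a,b,d} + a.X)) + (0\{a,b,d} + a.(rec X. b.0 + b.X + (0\{a,b,d} + a.X))) ⊢ —a→ m1, —b→ m1, —b→ m2
  m1 = rec X. b.0 + b.X + (0\{a,b,d} + a.X) ⊢ —a→ m1, —b→ m1, —b→ m2
  m2 = 0 ⊢ ∅
LTS(Q): 2 reachable states
  n0 = rec X. b.0 + b.X + (0\{a,b,d} + a.X) ⊢ —a→ n0, —b→ n0, —b→ n1
  n1 = 0 ⊢ ∅
Bisimilarity quotient blocks:
  B0 = {m0, m1, n0}
  B1 = {m2, n1}
m0 ∈ B0, n0 ∈ B0 → same block

YES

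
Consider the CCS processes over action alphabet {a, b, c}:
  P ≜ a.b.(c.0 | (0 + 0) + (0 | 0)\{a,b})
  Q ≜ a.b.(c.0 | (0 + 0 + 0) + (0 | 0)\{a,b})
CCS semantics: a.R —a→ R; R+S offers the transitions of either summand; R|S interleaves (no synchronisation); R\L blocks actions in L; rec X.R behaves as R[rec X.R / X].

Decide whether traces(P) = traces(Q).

YES

LTS(P): 4 reachable states
  s0 = a.b.(c.0 | (0 + 0) + (0 | 0)\{a,b}) ⊢ —a→ s1
  s1 = b.(c.0 | (0 + 0) + (0 | 0)\{a,b}) ⊢ —b→ s2
  s2 = c.0 | (0 + 0) + (0 | 0)\{a,b} ⊢ —c→ s3
  s3 = 0 | (0 + 0) ⊢ ·
LTS(Q): 4 reachable states
  t0 = a.b.(c.0 | (0 + 0 + 0) + (0 | 0)\{a,b}) ⊢ —a→ t1
  t1 = b.(c.0 | (0 + 0 + 0) + (0 | 0)\{a,b}) ⊢ —b→ t2
  t2 = c.0 | (0 + 0 + 0) + (0 | 0)\{a,b} ⊢ —c→ t3
  t3 = 0 | (0 + 0 + 0) ⊢ ·
Partition-refinement fixed point:
  B0 = {s0, t0}
  B1 = {s1, t1}
  B2 = {s2, t2}
  B3 = {s3, t3}
s0 ∈ B0, t0 ∈ B0 → same block
Bisimilar ⇒ trace-equivalent.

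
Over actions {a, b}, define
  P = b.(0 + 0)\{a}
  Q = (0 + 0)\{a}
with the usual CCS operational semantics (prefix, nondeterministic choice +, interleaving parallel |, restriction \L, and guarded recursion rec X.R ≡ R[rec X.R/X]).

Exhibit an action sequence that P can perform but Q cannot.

P's transition system — 2 states:
  p0 = b.(0 + 0)\{a} has moves ··b··> p1
  p1 = (0 + 0)\{a} has moves deadlocked
Q's transition system — 1 states:
  q0 = (0 + 0)\{a} has moves deadlocked
Executing b from P (initial set {p0}):
  after b @ step 1: {p1}
  — P admits the full trace.
Executing b from Q (initial set {q0}):
  after b @ step 1: no successor for Q

b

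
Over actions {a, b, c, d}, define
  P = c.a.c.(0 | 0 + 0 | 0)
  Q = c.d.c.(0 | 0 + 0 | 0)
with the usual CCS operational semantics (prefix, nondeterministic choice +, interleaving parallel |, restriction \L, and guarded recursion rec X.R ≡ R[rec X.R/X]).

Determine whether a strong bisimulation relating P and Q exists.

NO

LTS(P): 4 reachable states
  m0 = c.a.c.(0 | 0 + 0 | 0) | --c--▸ m1
  m1 = a.c.(0 | 0 + 0 | 0) | --a--▸ m2
  m2 = c.(0 | 0 + 0 | 0) | --c--▸ m3
  m3 = 0 | 0 + 0 | 0 | deadlocked
LTS(Q): 4 reachable states
  n0 = c.d.c.(0 | 0 + 0 | 0) | --c--▸ n1
  n1 = d.c.(0 | 0 + 0 | 0) | --d--▸ n2
  n2 = c.(0 | 0 + 0 | 0) | --c--▸ n3
  n3 = 0 | 0 + 0 | 0 | deadlocked
Partition-refinement fixed point:
  B0 = {m0}
  B1 = {m1}
  B2 = {m2, n2}
  B3 = {m3, n3}
  B4 = {n0}
  B5 = {n1}
m0 ∈ B0, n0 ∈ B4 → different blocks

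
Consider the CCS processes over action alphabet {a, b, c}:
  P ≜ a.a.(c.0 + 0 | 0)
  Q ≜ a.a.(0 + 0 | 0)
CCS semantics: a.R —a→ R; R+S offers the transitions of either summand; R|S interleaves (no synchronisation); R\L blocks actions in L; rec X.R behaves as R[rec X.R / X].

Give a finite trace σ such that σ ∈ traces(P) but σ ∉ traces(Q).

Reachable graph of P (4 states):
  s0 = a.a.(c.0 + 0 | 0) → ··a··> s1
  s1 = a.(c.0 + 0 | 0) → ··a··> s2
  s2 = c.0 + 0 | 0 → ··c··> s3
  s3 = 0 → stopped
Reachable graph of Q (3 states):
  t0 = a.a.(0 + 0 | 0) → ··a··> t1
  t1 = a.(0 + 0 | 0) → ··a··> t2
  t2 = 0 + 0 | 0 → stopped
Run σ = ⟨aac⟩ on P: start {s0}
  after a @ step 1: {s1}
  after a @ step 2: {s2}
  after c @ step 3: {s3}
  — P admits the full trace.
Run σ = ⟨aac⟩ on Q: start {t0}
  after a @ step 1: {t1}
  after a @ step 2: {t2}
  after c @ step 3: no successor for Q

aac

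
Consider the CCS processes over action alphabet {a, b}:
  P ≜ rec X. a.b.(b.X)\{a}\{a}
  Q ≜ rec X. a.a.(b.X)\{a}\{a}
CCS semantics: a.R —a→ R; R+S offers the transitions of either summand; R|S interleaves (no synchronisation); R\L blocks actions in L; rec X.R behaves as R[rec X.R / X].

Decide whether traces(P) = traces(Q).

NO — witness ⟨ab⟩

P's transition system — 4 states:
  p0 = rec X. a.b.(b.X)\{a}\{a} ⊢ —a→ p1
  p1 = b.(b.(rec X. a.b.(b.X)\{a}\{a}))\{a}\{a} ⊢ —b→ p2
  p2 = (b.(rec X. a.b.(b.X)\{a}\{a}))\{a}\{a} ⊢ —b→ p3
  p3 = (rec X. a.b.(b.X)\{a}\{a})\{a}\{a} ⊢ (no moves)
Q's transition system — 4 states:
  q0 = rec X. a.a.(b.X)\{a}\{a} ⊢ —a→ q1
  q1 = a.(b.(rec X. a.a.(b.X)\{a}\{a}))\{a}\{a} ⊢ —a→ q2
  q2 = (b.(rec X. a.a.(b.X)\{a}\{a}))\{a}\{a} ⊢ —b→ q3
  q3 = (rec X. a.a.(b.X)\{a}\{a})\{a}\{a} ⊢ (no moves)
Run σ = ⟨ab⟩ on P: start {p0}
  step 1 (a): {p1}
  step 2 (b): {p2}
  ✓ P
Run σ = ⟨ab⟩ on Q: start {q0}
  step 1 (a): {q1}
  step 2 (b): ∅  — Q cannot continue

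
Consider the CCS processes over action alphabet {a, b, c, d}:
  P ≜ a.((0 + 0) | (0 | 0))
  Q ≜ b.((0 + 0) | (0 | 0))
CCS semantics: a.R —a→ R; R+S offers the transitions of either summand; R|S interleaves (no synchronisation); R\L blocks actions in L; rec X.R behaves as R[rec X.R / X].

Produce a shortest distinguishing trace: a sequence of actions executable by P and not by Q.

P's transition system — 2 states:
  m0 = a.((0 + 0) | (0 | 0)) → —a→ m1
  m1 = (0 + 0) | (0 | 0) → (no moves)
Q's transition system — 2 states:
  n0 = b.((0 + 0) | (0 | 0)) → —b→ n1
  n1 = (0 + 0) | (0 | 0) → (no moves)
Executing a from P (initial set {m0}):
  step 1 (a): {m1}
  — P admits the full trace.
Executing a from Q (initial set {n0}):
  step 1 (a): ∅  — Q cannot continue

a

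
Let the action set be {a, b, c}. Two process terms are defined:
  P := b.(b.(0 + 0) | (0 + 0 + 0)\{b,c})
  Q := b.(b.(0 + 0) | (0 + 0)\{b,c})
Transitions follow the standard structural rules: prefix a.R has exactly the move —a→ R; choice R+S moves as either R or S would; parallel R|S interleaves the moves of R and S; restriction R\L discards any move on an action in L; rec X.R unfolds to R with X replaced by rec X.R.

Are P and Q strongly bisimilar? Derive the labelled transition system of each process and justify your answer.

bisimilar

P's transition system — 3 states:
  s0 = b.(b.(0 + 0) | (0 + 0 + 0)\{b,c}) | --b--▸ s1
  s1 = b.(0 + 0) | (0 + 0 + 0)\{b,c} | --b--▸ s2
  s2 = (0 + 0) | (0 + 0 + 0)\{b,c} | deadlocked
Q's transition system — 3 states:
  t0 = b.(b.(0 + 0) | (0 + 0)\{b,c}) | --b--▸ t1
  t1 = b.(0 + 0) | (0 + 0)\{b,c} | --b--▸ t2
  t2 = (0 + 0) | (0 + 0)\{b,c} | deadlocked
Partition-refinement fixed point:
  B0 = {s0, t0}
  B1 = {s1, t1}
  B2 = {s2, t2}
s0 ∈ B0, t0 ∈ B0 → same block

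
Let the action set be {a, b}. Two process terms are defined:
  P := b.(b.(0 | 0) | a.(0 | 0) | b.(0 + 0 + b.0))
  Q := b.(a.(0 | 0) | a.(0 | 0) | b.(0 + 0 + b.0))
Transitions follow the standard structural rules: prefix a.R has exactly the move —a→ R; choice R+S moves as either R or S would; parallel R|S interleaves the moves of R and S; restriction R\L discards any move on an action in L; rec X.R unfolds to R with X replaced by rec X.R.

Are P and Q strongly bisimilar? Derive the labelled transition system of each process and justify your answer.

LTS(P): 13 reachable states
  s0 = b.(b.(0 | 0) | a.(0 | 0) | b.(0 + 0 + b.0)) | --b--▸ s1
  s1 = b.(0 | 0) | a.(0 | 0) | b.(0 + 0 + b.0) | --a--▸ s2, --b--▸ s3, --b--▸ s4
  s2 = b.(0 | 0) | (0 | 0) | b.(0 + 0 + b.0) | --b--▸ s5, --b--▸ s6
  s3 = 0 | 0 | a.(0 | 0) | b.(0 + 0 + b.0) | --a--▸ s5, --b--▸ s7
  s4 = b.(0 | 0) | a.(0 | 0) | (0 + 0 + b.0) | --a--▸ s6, --b--▸ s7, --b--▸ s8
  s5 = 0 | 0 | (0 | 0) | b.(0 + 0 + b.0) | --b--▸ s9
  s6 = b.(0 | 0) | (0 | 0) | (0 + 0 + b.0) | --b--▸ s10, --b--▸ s9
  s7 = 0 | 0 | a.(0 | 0) | (0 + 0 + b.0) | --a--▸ s9, --b--▸ s11
  s8 = b.(0 | 0) | a.(0 | 0) | 0 | --a--▸ s10, --b--▸ s11
  s9 = 0 | 0 | (0 | 0) | (0 + 0 + b.0) | --b--▸ s12
  s10 = b.(0 | 0) | (0 | 0) | 0 | --b--▸ s12
  s11 = 0 | 0 | a.(0 | 0) | 0 | --a--▸ s12
  s12 = 0 | 0 | (0 | 0) | 0 | ·
LTS(Q): 13 reachable states
  t0 = b.(a.(0 | 0) | a.(0 | 0) | b.(0 + 0 + b.0)) | --b--▸ t1
  t1 = a.(0 | 0) | a.(0 | 0) | b.(0 + 0 + b.0) | --a--▸ t2, --a--▸ t3, --b--▸ t4
  t2 = 0 | 0 | a.(0 | 0) | b.(0 + 0 + b.0) | --a--▸ t5, --b--▸ t6
  t3 = a.(0 | 0) | (0 | 0) | b.(0 + 0 + b.0) | --a--▸ t5, --b--▸ t7
  t4 = a.(0 | 0) | a.(0 | 0) | (0 + 0 + b.0) | --a--▸ t6, --a--▸ t7, --b--▸ t8
  t5 = 0 | 0 | (0 | 0) | b.(0 + 0 + b.0) | --b--▸ t9
  t6 = 0 | 0 | a.(0 | 0) | (0 + 0 + b.0) | --a--▸ t9, --b--▸ t10
  t7 = a.(0 | 0) | (0 | 0) | (0 + 0 + b.0) | --a--▸ t9, --b--▸ t11
  t8 = a.(0 | 0) | a.(0 | 0) | 0 | --a--▸ t10, --a--▸ t11
  t9 = 0 | 0 | (0 | 0) | (0 + 0 + b.0) | --b--▸ t12
  t10 = 0 | 0 | a.(0 | 0) | 0 | --a--▸ t12
  t11 = a.(0 | 0) | (0 | 0) | 0 | --a--▸ t12
  t12 = 0 | 0 | (0 | 0) | 0 | ·
Partition-refinement fixed point:
  B0 = {s0}
  B1 = {s1}
  B2 = {s3, s4, t2, t3}
  B3 = {s7, s8, t6, t7}
  B4 = {s11, t10, t11}
  B5 = {s12, t12}
  B6 = {s10, s9, t9}
  B7 = {s5, s6, t5}
  B8 = {s2}
  B9 = {t0}
  B10 = {t1}
  B11 = {t4}
  B12 = {t8}
s0 ∈ B0, t0 ∈ B9 → different blocks

P ≁ Q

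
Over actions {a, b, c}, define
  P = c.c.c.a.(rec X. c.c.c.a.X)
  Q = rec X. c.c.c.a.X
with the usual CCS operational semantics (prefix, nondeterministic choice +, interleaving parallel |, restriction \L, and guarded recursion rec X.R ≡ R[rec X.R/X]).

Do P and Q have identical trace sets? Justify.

traces(P) = traces(Q)

Reachable graph of P (5 states):
  p0 = c.c.c.a.(rec X. c.c.c.a.X) :: ··c··> p1
  p1 = c.c.a.(rec X. c.c.c.a.X) :: ··c··> p2
  p2 = c.a.(rec X. c.c.c.a.X) :: ··c··> p3
  p3 = a.(rec X. c.c.c.a.X) :: ··a··> p4
  p4 = rec X. c.c.c.a.X :: ··c··> p1
Reachable graph of Q (4 states):
  q0 = rec X. c.c.c.a.X :: ··c··> q1
  q1 = c.c.a.(rec X. c.c.c.a.X) :: ··c··> q2
  q2 = c.a.(rec X. c.c.c.a.X) :: ··c··> q3
  q3 = a.(rec X. c.c.c.a.X) :: ··a··> q0
Coarsest stable partition (strong bisimilarity classes):
  B0 = {p0, p4, q0}
  B1 = {p1, q1}
  B2 = {p2, q2}
  B3 = {p3, q3}
p0 ∈ B0, q0 ∈ B0 → same block
Bisimilar ⇒ trace-equivalent.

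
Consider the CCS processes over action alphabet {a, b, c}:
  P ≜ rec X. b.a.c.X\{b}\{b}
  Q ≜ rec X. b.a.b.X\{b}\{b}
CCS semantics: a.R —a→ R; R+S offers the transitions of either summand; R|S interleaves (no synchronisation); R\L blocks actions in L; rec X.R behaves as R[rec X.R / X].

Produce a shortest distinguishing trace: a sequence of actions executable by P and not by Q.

bac

LTS(P): 4 reachable states
  u0 = rec X. b.a.c.X\{b}\{b} → =b=> u1
  u1 = a.c.(rec X. b.a.c.X\{b}\{b})\{b}\{b} → =a=> u2
  u2 = c.(rec X. b.a.c.X\{b}\{b})\{b}\{b} → =c=> u3
  u3 = (rec X. b.a.c.X\{b}\{b})\{b}\{b} → (no moves)
LTS(Q): 4 reachable states
  v0 = rec X. b.a.b.X\{b}\{b} → =b=> v1
  v1 = a.b.(rec X. b.a.b.X\{b}\{b})\{b}\{b} → =a=> v2
  v2 = b.(rec X. b.a.b.X\{b}\{b})\{b}\{b} → =b=> v3
  v3 = (rec X. b.a.b.X\{b}\{b})\{b}\{b} → (no moves)
Run σ = ⟨bac⟩ on P: start {u0}
  after b @ step 1: {u1}
  after a @ step 2: {u2}
  after c @ step 3: {u3}
  P completes σ.
Run σ = ⟨bac⟩ on Q: start {v0}
  after b @ step 1: {v1}
  after a @ step 2: {v2}
  after c @ step 3: ∅  — Q cannot continue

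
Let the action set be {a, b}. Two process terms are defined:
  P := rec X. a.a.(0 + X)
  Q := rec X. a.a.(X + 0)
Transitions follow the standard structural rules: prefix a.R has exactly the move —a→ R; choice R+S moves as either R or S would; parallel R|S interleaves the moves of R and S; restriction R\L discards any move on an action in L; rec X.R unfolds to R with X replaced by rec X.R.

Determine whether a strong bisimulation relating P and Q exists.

P ~ Q

LTS(P): 3 reachable states
  m0 = rec X. a.a.(0 + X) → —a→ m1
  m1 = a.(0 + (rec X. a.a.(0 + X))) → —a→ m2
  m2 = 0 + (rec X. a.a.(0 + X)) → —a→ m1
LTS(Q): 3 reachable states
  n0 = rec X. a.a.(X + 0) → —a→ n1
  n1 = a.((rec X. a.a.(X + 0)) + 0) → —a→ n2
  n2 = (rec X. a.a.(X + 0)) + 0 → —a→ n1
Coarsest stable partition (strong bisimilarity classes):
  B0 = {m0, m1, m2, n0, n1, n2}
m0 ∈ B0, n0 ∈ B0 → same block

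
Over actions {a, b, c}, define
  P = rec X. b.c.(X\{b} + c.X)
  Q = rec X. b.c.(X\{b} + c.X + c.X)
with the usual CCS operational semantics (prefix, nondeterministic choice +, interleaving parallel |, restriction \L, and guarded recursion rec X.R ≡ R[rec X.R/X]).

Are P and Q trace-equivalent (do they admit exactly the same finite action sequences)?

traces(P) = traces(Q)

LTS(P): 3 reachable states
  m0 = rec X. b.c.(X\{b} + c.X) ⊢ =b=> m1
  m1 = c.((rec X. b.c.(X\{b} + c.X))\{b} + c.(rec X. b.c.(X\{b} + c.X))) ⊢ =c=> m2
  m2 = (rec X. b.c.(X\{b} + c.X))\{b} + c.(rec X. b.c.(X\{b} + c.X)) ⊢ =c=> m0
LTS(Q): 3 reachable states
  n0 = rec X. b.c.(X\{b} + c.X + c.X) ⊢ =b=> n1
  n1 = c.((rec X. b.c.(X\{b} + c.X + c.X))\{b} + c.(rec X. b.c.(X\{b} + c.X + c.X)) + c.(rec X. b.c.(X\{b} + c.X + c.X))) ⊢ =c=> n2
  n2 = (rec X. b.c.(X\{b} + c.X + c.X))\{b} + c.(rec X. b.c.(X\{b} + c.X + c.X)) + c.(rec X. b.c.(X\{b} + c.X + c.X)) ⊢ =c=> n0
Bisimilarity quotient blocks:
  B0 = {m0, n0}
  B1 = {m1, n1}
  B2 = {m2, n2}
m0 ∈ B0, n0 ∈ B0 → same block
Bisimilar ⇒ trace-equivalent.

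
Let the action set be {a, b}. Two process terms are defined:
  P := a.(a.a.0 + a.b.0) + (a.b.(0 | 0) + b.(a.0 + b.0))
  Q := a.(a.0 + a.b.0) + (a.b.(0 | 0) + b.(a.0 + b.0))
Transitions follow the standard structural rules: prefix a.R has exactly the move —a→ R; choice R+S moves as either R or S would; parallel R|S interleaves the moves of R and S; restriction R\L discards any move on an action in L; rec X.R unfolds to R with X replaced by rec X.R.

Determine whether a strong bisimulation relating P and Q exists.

NO

Reachable graph of P (8 states):
  s0 = a.(a.a.0 + a.b.0) + (a.b.(0 | 0) + b.(a.0 + b.0)) ⊢ —a→ s1, —a→ s2, —b→ s3
  s1 = a.a.0 + a.b.0 ⊢ —a→ s4, —a→ s5
  s2 = b.(0 | 0) ⊢ —b→ s6
  s3 = a.0 + b.0 ⊢ —a→ s7, —b→ s7
  s4 = a.0 ⊢ —a→ s7
  s5 = b.0 ⊢ —b→ s7
  s6 = 0 | 0 ⊢ deadlocked
  s7 = 0 ⊢ deadlocked
Reachable graph of Q (7 states):
  t0 = a.(a.0 + a.b.0) + (a.b.(0 | 0) + b.(a.0 + b.0)) ⊢ —a→ t1, —a→ t2, —b→ t3
  t1 = a.0 + a.b.0 ⊢ —a→ t4, —a→ t5
  t2 = b.(0 | 0) ⊢ —b→ t6
  t3 = a.0 + b.0 ⊢ —a→ t4, —b→ t4
  t4 = 0 ⊢ deadlocked
  t5 = b.0 ⊢ —b→ t4
  t6 = 0 | 0 ⊢ deadlocked
Partition-refinement fixed point:
  B0 = {s0}
  B1 = {s1}
  B2 = {s2, s5, t2, t5}
  B3 = {s6, s7, t4, t6}
  B4 = {s4}
  B5 = {s3, t3}
  B6 = {t0}
  B7 = {t1}
s0 ∈ B0, t0 ∈ B6 → different blocks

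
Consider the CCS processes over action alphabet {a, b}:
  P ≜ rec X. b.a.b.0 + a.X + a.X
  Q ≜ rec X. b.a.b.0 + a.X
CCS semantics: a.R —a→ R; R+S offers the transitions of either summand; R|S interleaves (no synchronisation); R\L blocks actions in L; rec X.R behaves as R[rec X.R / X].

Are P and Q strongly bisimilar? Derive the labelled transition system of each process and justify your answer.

P's transition system — 4 states:
  m0 = rec X. b.a.b.0 + a.X + a.X has moves --a--▸ m0, --b--▸ m1
  m1 = a.b.0 has moves --a--▸ m2
  m2 = b.0 has moves --b--▸ m3
  m3 = 0 has moves (no moves)
Q's transition system — 4 states:
  n0 = rec X. b.a.b.0 + a.X has moves --a--▸ n0, --b--▸ n1
  n1 = a.b.0 has moves --a--▸ n2
  n2 = b.0 has moves --b--▸ n3
  n3 = 0 has moves (no moves)
Bisimilarity quotient blocks:
  B0 = {m0, n0}
  B1 = {m1, n1}
  B2 = {m2, n2}
  B3 = {m3, n3}
m0 ∈ B0, n0 ∈ B0 → same block

bisimilar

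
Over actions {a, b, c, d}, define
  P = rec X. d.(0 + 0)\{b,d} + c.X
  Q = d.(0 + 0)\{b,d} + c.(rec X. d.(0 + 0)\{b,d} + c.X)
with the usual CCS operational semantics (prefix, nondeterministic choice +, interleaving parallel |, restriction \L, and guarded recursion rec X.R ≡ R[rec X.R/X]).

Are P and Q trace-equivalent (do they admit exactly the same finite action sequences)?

P's transition system — 2 states:
  s0 = rec X. d.(0 + 0)\{b,d} + c.X | -c-> s0, -d-> s1
  s1 = (0 + 0)\{b,d} | deadlocked
Q's transition system — 3 states:
  t0 = d.(0 + 0)\{b,d} + c.(rec X. d.(0 + 0)\{b,d} + c.X) | -c-> t1, -d-> t2
  t1 = rec X. d.(0 + 0)\{b,d} + c.X | -c-> t1, -d-> t2
  t2 = (0 + 0)\{b,d} | deadlocked
Bisimilarity quotient blocks:
  B0 = {s0, t0, t1}
  B1 = {s1, t2}
s0 ∈ B0, t0 ∈ B0 → same block
Bisimilar ⇒ trace-equivalent.

traces(P) = traces(Q)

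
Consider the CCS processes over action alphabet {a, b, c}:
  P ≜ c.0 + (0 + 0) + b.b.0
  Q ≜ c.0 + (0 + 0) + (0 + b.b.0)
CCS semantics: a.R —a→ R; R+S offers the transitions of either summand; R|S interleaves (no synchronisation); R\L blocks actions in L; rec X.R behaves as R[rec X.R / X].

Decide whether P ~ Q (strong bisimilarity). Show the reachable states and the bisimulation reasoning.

Reachable graph of P (3 states):
  p0 = c.0 + (0 + 0) + b.b.0 | ··b··> p1, ··c··> p2
  p1 = b.0 | ··b··> p2
  p2 = 0 | stopped
Reachable graph of Q (3 states):
  q0 = c.0 + (0 + 0) + (0 + b.b.0) | ··b··> q1, ··c··> q2
  q1 = b.0 | ··b··> q2
  q2 = 0 | stopped
Partition-refinement fixed point:
  B0 = {p0, q0}
  B1 = {p1, q1}
  B2 = {p2, q2}
p0 ∈ B0, q0 ∈ B0 → same block

YES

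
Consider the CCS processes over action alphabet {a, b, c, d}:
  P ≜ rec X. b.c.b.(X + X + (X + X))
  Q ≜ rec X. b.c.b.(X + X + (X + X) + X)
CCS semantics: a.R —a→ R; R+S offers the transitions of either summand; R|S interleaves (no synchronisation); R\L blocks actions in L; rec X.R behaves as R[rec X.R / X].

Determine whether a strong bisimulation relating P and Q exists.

Reachable graph of P (4 states):
  u0 = rec X. b.c.b.(X + X + (X + X)) :: ··b··> u1
  u1 = c.b.((rec X. b.c.b.(X + X + (X + X))) + (rec X. b.c.b.(X + X + (X + X))) + ((rec X. b.c.b.(X + X + (X + X))) + (rec X. b.c.b.(X + X + (X + X))))) :: ··c··> u2
  u2 = b.((rec X. b.c.b.(X + X + (X + X))) + (rec X. b.c.b.(X + X + (X + X))) + ((rec X. b.c.b.(X + X + (X + X))) + (rec X. b.c.b.(X + X + (X + X))))) :: ··b··> u3
  u3 = (rec X. b.c.b.(X + X + (X + X))) + (rec X. b.c.b.(X + X + (X + X))) + ((rec X. b.c.b.(X + X + (X + X))) + (rec X. b.c.b.(X + X + (X + X)))) :: ··b··> u1
Reachable graph of Q (4 states):
  v0 = rec X. b.c.b.(X + X + (X + X) + X) :: ··b··> v1
  v1 = c.b.((rec X. b.c.b.(X + X + (X + X) + X)) + (rec X. b.c.b.(X + X + (X + X) + X)) + ((rec X. b.c.b.(X + X + (X + X) + X)) + (rec X. b.c.b.(X + X + (X + X) + X))) + (rec X. b.c.b.(X + X + (X + X) + X))) :: ··c··> v2
  v2 = b.((rec X. b.c.b.(X + X + (X + X) + X)) + (rec X. b.c.b.(X + X + (X + X) + X)) + ((rec X. b.c.b.(X + X + (X + X) + X)) + (rec X. b.c.b.(X + X + (X + X) + X))) + (rec X. b.c.b.(X + X + (X + X) + X))) :: ··b··> v3
  v3 = (rec X. b.c.b.(X + X + (X + X) + X)) + (rec X. b.c.b.(X + X + (X + X) + X)) + ((rec X. b.c.b.(X + X + (X + X) + X)) + (rec X. b.c.b.(X + X + (X + X) + X))) + (rec X. b.c.b.(X + X + (X + X) + X)) :: ··b··> v1
Partition-refinement fixed point:
  B0 = {u0, u3, v0, v3}
  B1 = {u1, v1}
  B2 = {u2, v2}
u0 ∈ B0, v0 ∈ B0 → same block

YES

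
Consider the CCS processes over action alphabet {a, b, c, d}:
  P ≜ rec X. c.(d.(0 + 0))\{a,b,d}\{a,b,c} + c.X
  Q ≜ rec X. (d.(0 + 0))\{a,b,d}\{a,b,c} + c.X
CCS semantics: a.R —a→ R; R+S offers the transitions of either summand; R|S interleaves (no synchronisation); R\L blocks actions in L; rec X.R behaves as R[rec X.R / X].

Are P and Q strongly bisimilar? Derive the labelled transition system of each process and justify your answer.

NO

Reachable graph of P (2 states):
  u0 = rec X. c.(d.(0 + 0))\{a,b,d}\{a,b,c} + c.X → =c=> u0, =c=> u1
  u1 = (d.(0 + 0))\{a,b,d}\{a,b,c} → (no moves)
Reachable graph of Q (1 states):
  v0 = rec X. (d.(0 + 0))\{a,b,d}\{a,b,c} + c.X → =c=> v0
Bisimilarity quotient blocks:
  B0 = {u0}
  B1 = {u1}
  B2 = {v0}
u0 ∈ B0, v0 ∈ B2 → different blocks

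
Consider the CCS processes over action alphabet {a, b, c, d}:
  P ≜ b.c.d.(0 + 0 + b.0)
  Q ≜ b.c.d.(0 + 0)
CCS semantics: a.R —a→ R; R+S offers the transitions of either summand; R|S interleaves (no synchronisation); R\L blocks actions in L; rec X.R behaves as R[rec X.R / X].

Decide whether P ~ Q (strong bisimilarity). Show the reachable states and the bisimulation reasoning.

LTS(P): 5 reachable states
  m0 = b.c.d.(0 + 0 + b.0) has moves ··b··> m1
  m1 = c.d.(0 + 0 + b.0) has moves ··c··> m2
  m2 = d.(0 + 0 + b.0) has moves ··d··> m3
  m3 = 0 + 0 + b.0 has moves ··b··> m4
  m4 = 0 has moves (no moves)
LTS(Q): 4 reachable states
  n0 = b.c.d.(0 + 0) has moves ··b··> n1
  n1 = c.d.(0 + 0) has moves ··c··> n2
  n2 = d.(0 + 0) has moves ··d··> n3
  n3 = 0 + 0 has moves (no moves)
Coarsest stable partition (strong bisimilarity classes):
  B0 = {m0}
  B1 = {m1}
  B2 = {m2}
  B3 = {m3}
  B4 = {m4, n3}
  B5 = {n0}
  B6 = {n1}
  B7 = {n2}
m0 ∈ B0, n0 ∈ B5 → different blocks

not bisimilar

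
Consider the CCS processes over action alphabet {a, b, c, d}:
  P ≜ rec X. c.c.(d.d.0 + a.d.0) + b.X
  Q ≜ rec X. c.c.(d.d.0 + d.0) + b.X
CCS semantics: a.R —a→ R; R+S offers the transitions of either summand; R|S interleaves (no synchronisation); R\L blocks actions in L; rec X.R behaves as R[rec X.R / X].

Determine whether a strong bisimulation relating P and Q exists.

LTS(P): 5 reachable states
  p0 = rec X. c.c.(d.d.0 + a.d.0) + b.X | —b→ p0, —c→ p1
  p1 = c.(d.d.0 + a.d.0) | —c→ p2
  p2 = d.d.0 + a.d.0 | —a→ p3, —d→ p3
  p3 = d.0 | —d→ p4
  p4 = 0 | ∅
LTS(Q): 5 reachable states
  q0 = rec X. c.c.(d.d.0 + d.0) + b.X | —b→ q0, —c→ q1
  q1 = c.(d.d.0 + d.0) | —c→ q2
  q2 = d.d.0 + d.0 | —d→ q3, —d→ q4
  q3 = 0 | ∅
  q4 = d.0 | —d→ q3
Partition-refinement fixed point:
  B0 = {p0}
  B1 = {p1}
  B2 = {p2}
  B3 = {p3, q4}
  B4 = {p4, q3}
  B5 = {q0}
  B6 = {q1}
  B7 = {q2}
p0 ∈ B0, q0 ∈ B5 → different blocks

not bisimilar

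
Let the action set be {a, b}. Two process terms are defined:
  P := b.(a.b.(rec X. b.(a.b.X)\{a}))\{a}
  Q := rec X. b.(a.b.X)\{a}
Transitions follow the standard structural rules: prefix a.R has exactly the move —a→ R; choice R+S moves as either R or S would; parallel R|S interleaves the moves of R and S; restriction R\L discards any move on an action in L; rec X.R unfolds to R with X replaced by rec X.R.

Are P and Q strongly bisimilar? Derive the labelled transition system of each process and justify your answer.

YES

P's transition system — 2 states:
  u0 = b.(a.b.(rec X. b.(a.b.X)\{a}))\{a} ⊢ =b=> u1
  u1 = (a.b.(rec X. b.(a.b.X)\{a}))\{a} ⊢ ∅
Q's transition system — 2 states:
  v0 = rec X. b.(a.b.X)\{a} ⊢ =b=> v1
  v1 = (a.b.(rec X. b.(a.b.X)\{a}))\{a} ⊢ ∅
Coarsest stable partition (strong bisimilarity classes):
  B0 = {u0, v0}
  B1 = {u1, v1}
u0 ∈ B0, v0 ∈ B0 → same block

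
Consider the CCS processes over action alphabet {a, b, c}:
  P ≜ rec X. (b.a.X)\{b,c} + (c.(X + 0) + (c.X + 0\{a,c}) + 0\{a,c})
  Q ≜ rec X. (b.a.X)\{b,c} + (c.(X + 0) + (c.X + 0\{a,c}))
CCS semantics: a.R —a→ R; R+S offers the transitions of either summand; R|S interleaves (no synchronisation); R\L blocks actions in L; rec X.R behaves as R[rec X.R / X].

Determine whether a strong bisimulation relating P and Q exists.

bisimilar

LTS(P): 2 reachable states
  u0 = rec X. (b.a.X)\{b,c} + (c.(X + 0) + (c.X + 0\{a,c}) + 0\{a,c}) | =c=> u0, =c=> u1
  u1 = (rec X. (b.a.X)\{b,c} + (c.(X + 0) + (c.X + 0\{a,c}) + 0\{a,c})) + 0 | =c=> u0, =c=> u1
LTS(Q): 2 reachable states
  v0 = rec X. (b.a.X)\{b,c} + (c.(X + 0) + (c.X + 0\{a,c})) | =c=> v0, =c=> v1
  v1 = (rec X. (b.a.X)\{b,c} + (c.(X + 0) + (c.X + 0\{a,c}))) + 0 | =c=> v0, =c=> v1
Coarsest stable partition (strong bisimilarity classes):
  B0 = {u0, u1, v0, v1}
u0 ∈ B0, v0 ∈ B0 → same block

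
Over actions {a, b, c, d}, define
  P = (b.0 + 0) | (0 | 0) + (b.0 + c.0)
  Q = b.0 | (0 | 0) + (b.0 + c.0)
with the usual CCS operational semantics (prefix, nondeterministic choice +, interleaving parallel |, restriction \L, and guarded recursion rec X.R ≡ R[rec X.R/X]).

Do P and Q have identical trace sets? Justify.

trace-equivalent

Reachable graph of P (3 states):
  s0 = (b.0 + 0) | (0 | 0) + (b.0 + c.0) ⊢ --b--▸ s1, --b--▸ s2, --c--▸ s1
  s1 = 0 ⊢ (no moves)
  s2 = 0 | (0 | 0) ⊢ (no moves)
Reachable graph of Q (3 states):
  t0 = b.0 | (0 | 0) + (b.0 + c.0) ⊢ --b--▸ t1, --b--▸ t2, --c--▸ t1
  t1 = 0 ⊢ (no moves)
  t2 = 0 | (0 | 0) ⊢ (no moves)
Bisimilarity quotient blocks:
  B0 = {s0, t0}
  B1 = {s1, s2, t1, t2}
s0 ∈ B0, t0 ∈ B0 → same block
Bisimilar ⇒ trace-equivalent.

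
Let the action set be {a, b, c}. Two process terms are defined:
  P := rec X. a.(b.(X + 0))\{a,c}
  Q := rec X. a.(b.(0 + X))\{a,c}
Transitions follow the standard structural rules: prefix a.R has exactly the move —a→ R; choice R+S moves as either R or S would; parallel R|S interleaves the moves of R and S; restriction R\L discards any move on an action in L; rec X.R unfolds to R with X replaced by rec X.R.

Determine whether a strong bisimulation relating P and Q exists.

bisimilar

P's transition system — 3 states:
  u0 = rec X. a.(b.(X + 0))\{a,c} | -a-> u1
  u1 = (b.((rec X. a.(b.(X + 0))\{a,c}) + 0))\{a,c} | -b-> u2
  u2 = ((rec X. a.(b.(X + 0))\{a,c}) + 0)\{a,c} | deadlocked
Q's transition system — 3 states:
  v0 = rec X. a.(b.(0 + X))\{a,c} | -a-> v1
  v1 = (b.(0 + (rec X. a.(b.(0 + X))\{a,c})))\{a,c} | -b-> v2
  v2 = (0 + (rec X. a.(b.(0 + X))\{a,c}))\{a,c} | deadlocked
Coarsest stable partition (strong bisimilarity classes):
  B0 = {u0, v0}
  B1 = {u1, v1}
  B2 = {u2, v2}
u0 ∈ B0, v0 ∈ B0 → same block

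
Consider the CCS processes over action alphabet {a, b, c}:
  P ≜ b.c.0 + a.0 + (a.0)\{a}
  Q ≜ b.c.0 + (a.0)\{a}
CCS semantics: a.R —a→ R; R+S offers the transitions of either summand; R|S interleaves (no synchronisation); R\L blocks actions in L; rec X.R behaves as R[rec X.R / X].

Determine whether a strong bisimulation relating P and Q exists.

NO

Reachable graph of P (3 states):
  s0 = b.c.0 + a.0 + (a.0)\{a} :: =a=> s1, =b=> s2
  s1 = 0 :: ∅
  s2 = c.0 :: =c=> s1
Reachable graph of Q (3 states):
  t0 = b.c.0 + (a.0)\{a} :: =b=> t1
  t1 = c.0 :: =c=> t2
  t2 = 0 :: ∅
Partition-refinement fixed point:
  B0 = {s0}
  B1 = {s1, t2}
  B2 = {s2, t1}
  B3 = {t0}
s0 ∈ B0, t0 ∈ B3 → different blocks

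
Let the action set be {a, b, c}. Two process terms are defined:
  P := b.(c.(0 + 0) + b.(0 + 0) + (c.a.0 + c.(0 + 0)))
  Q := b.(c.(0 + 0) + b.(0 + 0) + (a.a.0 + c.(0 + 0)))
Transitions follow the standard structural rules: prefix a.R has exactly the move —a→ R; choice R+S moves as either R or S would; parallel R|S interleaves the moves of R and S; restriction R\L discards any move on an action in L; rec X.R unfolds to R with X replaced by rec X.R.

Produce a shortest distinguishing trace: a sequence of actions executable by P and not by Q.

bca

P's transition system — 5 states:
  s0 = b.(c.(0 + 0) + b.(0 + 0) + (c.a.0 + c.(0 + 0))) has moves -b-> s1
  s1 = c.(0 + 0) + b.(0 + 0) + (c.a.0 + c.(0 + 0)) has moves -b-> s2, -c-> s2, -c-> s3
  s2 = 0 + 0 has moves (no moves)
  s3 = a.0 has moves -a-> s4
  s4 = 0 has moves (no moves)
Q's transition system — 5 states:
  t0 = b.(c.(0 + 0) + b.(0 + 0) + (a.a.0 + c.(0 + 0))) has moves -b-> t1
  t1 = c.(0 + 0) + b.(0 + 0) + (a.a.0 + c.(0 + 0)) has moves -a-> t2, -b-> t3, -c-> t3
  t2 = a.0 has moves -a-> t4
  t3 = 0 + 0 has moves (no moves)
  t4 = 0 has moves (no moves)
Trace ⟨bca⟩ through P, begin at {s0}:
  [1] b ⇒ {s1}
  [2] c ⇒ {s2, s3}
  [3] a ⇒ {s4}
  — P admits the full trace.
Trace ⟨bca⟩ through Q, begin at {t0}:
  [1] b ⇒ {t1}
  [2] c ⇒ {t3}
  [3] a ⇒ ∅ (Q stuck)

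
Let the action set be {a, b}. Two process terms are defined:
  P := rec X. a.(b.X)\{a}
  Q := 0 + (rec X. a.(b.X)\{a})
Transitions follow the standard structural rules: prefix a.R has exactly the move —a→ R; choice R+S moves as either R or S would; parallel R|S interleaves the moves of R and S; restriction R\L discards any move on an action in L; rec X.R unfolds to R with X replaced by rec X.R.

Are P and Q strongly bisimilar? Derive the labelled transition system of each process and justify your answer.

Reachable graph of P (3 states):
  p0 = rec X. a.(b.X)\{a} has moves -a-> p1
  p1 = (b.(rec X. a.(b.X)\{a}))\{a} has moves -b-> p2
  p2 = (rec X. a.(b.X)\{a})\{a} has moves ∅
Reachable graph of Q (3 states):
  q0 = 0 + (rec X. a.(b.X)\{a}) has moves -a-> q1
  q1 = (b.(rec X. a.(b.X)\{a}))\{a} has moves -b-> q2
  q2 = (rec X. a.(b.X)\{a})\{a} has moves ∅
Coarsest stable partition (strong bisimilarity classes):
  B0 = {p0, q0}
  B1 = {p1, q1}
  B2 = {p2, q2}
p0 ∈ B0, q0 ∈ B0 → same block

bisimilar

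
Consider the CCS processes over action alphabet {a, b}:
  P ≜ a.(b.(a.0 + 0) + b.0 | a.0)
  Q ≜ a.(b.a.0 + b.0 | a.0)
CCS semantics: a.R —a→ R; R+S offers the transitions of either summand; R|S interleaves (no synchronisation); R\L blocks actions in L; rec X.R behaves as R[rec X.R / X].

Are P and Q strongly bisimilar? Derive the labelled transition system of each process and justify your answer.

YES

Reachable graph of P (7 states):
  m0 = a.(b.(a.0 + 0) + b.0 | a.0) → —a→ m1
  m1 = b.(a.0 + 0) + b.0 | a.0 → —a→ m2, —b→ m3, —b→ m4
  m2 = b.0 | 0 → —b→ m5
  m3 = 0 | a.0 → —a→ m5
  m4 = a.0 + 0 → —a→ m6
  m5 = 0 | 0 → ∅
  m6 = 0 → ∅
Reachable graph of Q (7 states):
  n0 = a.(b.a.0 + b.0 | a.0) → —a→ n1
  n1 = b.a.0 + b.0 | a.0 → —a→ n2, —b→ n3, —b→ n4
  n2 = b.0 | 0 → —b→ n5
  n3 = 0 | a.0 → —a→ n5
  n4 = a.0 → —a→ n6
  n5 = 0 | 0 → ∅
  n6 = 0 → ∅
Bisimilarity quotient blocks:
  B0 = {m0, n0}
  B1 = {m1, n1}
  B2 = {m3, m4, n3, n4}
  B3 = {m5, m6, n5, n6}
  B4 = {m2, n2}
m0 ∈ B0, n0 ∈ B0 → same block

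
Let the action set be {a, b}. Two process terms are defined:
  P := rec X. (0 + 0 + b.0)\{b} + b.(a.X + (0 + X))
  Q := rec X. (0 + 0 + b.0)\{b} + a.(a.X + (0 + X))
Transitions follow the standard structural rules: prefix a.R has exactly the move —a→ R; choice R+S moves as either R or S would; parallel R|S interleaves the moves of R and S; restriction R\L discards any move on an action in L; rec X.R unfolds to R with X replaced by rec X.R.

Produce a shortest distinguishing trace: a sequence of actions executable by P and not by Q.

b

P's transition system — 2 states:
  s0 = rec X. (0 + 0 + b.0)\{b} + b.(a.X + (0 + X)) :: -b-> s1
  s1 = a.(rec X. (0 + 0 + b.0)\{b} + b.(a.X + (0 + X))) + (0 + (rec X. (0 + 0 + b.0)\{b} + b.(a.X + (0 + X)))) :: -a-> s0, -b-> s1
Q's transition system — 2 states:
  t0 = rec X. (0 + 0 + b.0)\{b} + a.(a.X + (0 + X)) :: -a-> t1
  t1 = a.(rec X. (0 + 0 + b.0)\{b} + a.(a.X + (0 + X))) + (0 + (rec X. (0 + 0 + b.0)\{b} + a.(a.X + (0 + X)))) :: -a-> t0, -a-> t1
Executing b from P (initial set {s0}):
  after b @ step 1: {s1}
  — P admits the full trace.
Executing b from Q (initial set {t0}):
  after b @ step 1: no successor for Q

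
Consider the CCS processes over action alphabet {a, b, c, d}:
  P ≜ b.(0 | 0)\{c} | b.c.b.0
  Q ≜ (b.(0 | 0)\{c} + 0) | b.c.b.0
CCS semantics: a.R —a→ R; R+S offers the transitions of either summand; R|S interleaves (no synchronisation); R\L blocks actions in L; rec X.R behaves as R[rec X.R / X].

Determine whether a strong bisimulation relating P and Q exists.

bisimilar

Reachable graph of P (8 states):
  m0 = b.(0 | 0)\{c} | b.c.b.0 | =b=> m1, =b=> m2
  m1 = (0 | 0)\{c} | b.c.b.0 | =b=> m3
  m2 = b.(0 | 0)\{c} | c.b.0 | =b=> m3, =c=> m4
  m3 = (0 | 0)\{c} | c.b.0 | =c=> m5
  m4 = b.(0 | 0)\{c} | b.0 | =b=> m5, =b=> m6
  m5 = (0 | 0)\{c} | b.0 | =b=> m7
  m6 = b.(0 | 0)\{c} | 0 | =b=> m7
  m7 = (0 | 0)\{c} | 0 | deadlocked
Reachable graph of Q (8 states):
  n0 = (b.(0 | 0)\{c} + 0) | b.c.b.0 | =b=> n1, =b=> n2
  n1 = (0 | 0)\{c} | b.c.b.0 | =b=> n3
  n2 = (b.(0 | 0)\{c} + 0) | c.b.0 | =b=> n3, =c=> n4
  n3 = (0 | 0)\{c} | c.b.0 | =c=> n5
  n4 = (b.(0 | 0)\{c} + 0) | b.0 | =b=> n5, =b=> n6
  n5 = (0 | 0)\{c} | b.0 | =b=> n7
  n6 = (b.(0 | 0)\{c} + 0) | 0 | =b=> n7
  n7 = (0 | 0)\{c} | 0 | deadlocked
Coarsest stable partition (strong bisimilarity classes):
  B0 = {m0, n0}
  B1 = {m2, n2}
  B2 = {m4, n4}
  B3 = {m5, m6, n5, n6}
  B4 = {m7, n7}
  B5 = {m3, n3}
  B6 = {m1, n1}
m0 ∈ B0, n0 ∈ B0 → same block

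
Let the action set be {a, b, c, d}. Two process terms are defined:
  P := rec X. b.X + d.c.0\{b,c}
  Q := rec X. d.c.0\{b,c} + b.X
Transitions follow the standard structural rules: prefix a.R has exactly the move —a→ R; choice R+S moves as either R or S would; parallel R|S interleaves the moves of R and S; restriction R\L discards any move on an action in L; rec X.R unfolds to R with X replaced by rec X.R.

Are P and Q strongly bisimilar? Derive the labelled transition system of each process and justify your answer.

YES

LTS(P): 3 reachable states
  m0 = rec X. b.X + d.c.0\{b,c} → ··b··> m0, ··d··> m1
  m1 = c.0\{b,c} → ··c··> m2
  m2 = 0\{b,c} → ·
LTS(Q): 3 reachable states
  n0 = rec X. d.c.0\{b,c} + b.X → ··b··> n0, ··d··> n1
  n1 = c.0\{b,c} → ··c··> n2
  n2 = 0\{b,c} → ·
Partition-refinement fixed point:
  B0 = {m0, n0}
  B1 = {m1, n1}
  B2 = {m2, n2}
m0 ∈ B0, n0 ∈ B0 → same block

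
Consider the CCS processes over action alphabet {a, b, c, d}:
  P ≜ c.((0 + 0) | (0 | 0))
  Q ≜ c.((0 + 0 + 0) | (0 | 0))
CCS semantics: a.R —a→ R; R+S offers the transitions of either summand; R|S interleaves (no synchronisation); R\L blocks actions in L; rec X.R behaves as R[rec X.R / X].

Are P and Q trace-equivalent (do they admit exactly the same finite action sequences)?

LTS(P): 2 reachable states
  u0 = c.((0 + 0) | (0 | 0)) → --c--▸ u1
  u1 = (0 + 0) | (0 | 0) → deadlocked
LTS(Q): 2 reachable states
  v0 = c.((0 + 0 + 0) | (0 | 0)) → --c--▸ v1
  v1 = (0 + 0 + 0) | (0 | 0) → deadlocked
Partition-refinement fixed point:
  B0 = {u0, v0}
  B1 = {u1, v1}
u0 ∈ B0, v0 ∈ B0 → same block
Bisimilar ⇒ trace-equivalent.

YES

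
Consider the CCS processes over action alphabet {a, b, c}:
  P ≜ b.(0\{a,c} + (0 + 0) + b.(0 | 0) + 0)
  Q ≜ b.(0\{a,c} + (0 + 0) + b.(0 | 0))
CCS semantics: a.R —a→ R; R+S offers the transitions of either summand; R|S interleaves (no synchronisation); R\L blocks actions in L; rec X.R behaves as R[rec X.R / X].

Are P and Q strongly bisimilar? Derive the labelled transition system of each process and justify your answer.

P ~ Q

Reachable graph of P (3 states):
  s0 = b.(0\{a,c} + (0 + 0) + b.(0 | 0) + 0) ⊢ ··b··> s1
  s1 = 0\{a,c} + (0 + 0) + b.(0 | 0) + 0 ⊢ ··b··> s2
  s2 = 0 | 0 ⊢ ·
Reachable graph of Q (3 states):
  t0 = b.(0\{a,c} + (0 + 0) + b.(0 | 0)) ⊢ ··b··> t1
  t1 = 0\{a,c} + (0 + 0) + b.(0 | 0) ⊢ ··b··> t2
  t2 = 0 | 0 ⊢ ·
Bisimilarity quotient blocks:
  B0 = {s0, t0}
  B1 = {s1, t1}
  B2 = {s2, t2}
s0 ∈ B0, t0 ∈ B0 → same block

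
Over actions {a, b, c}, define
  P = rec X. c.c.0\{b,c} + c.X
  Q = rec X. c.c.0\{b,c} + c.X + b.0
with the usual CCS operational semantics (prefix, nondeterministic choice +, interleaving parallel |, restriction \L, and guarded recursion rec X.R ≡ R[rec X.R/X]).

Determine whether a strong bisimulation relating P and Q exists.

P ≁ Q

Reachable graph of P (3 states):
  m0 = rec X. c.c.0\{b,c} + c.X → --c--▸ m0, --c--▸ m1
  m1 = c.0\{b,c} → --c--▸ m2
  m2 = 0\{b,c} → deadlocked
Reachable graph of Q (4 states):
  n0 = rec X. c.c.0\{b,c} + c.X + b.0 → --b--▸ n1, --c--▸ n0, --c--▸ n2
  n1 = 0 → deadlocked
  n2 = c.0\{b,c} → --c--▸ n3
  n3 = 0\{b,c} → deadlocked
Coarsest stable partition (strong bisimilarity classes):
  B0 = {m0}
  B1 = {m1, n2}
  B2 = {m2, n1, n3}
  B3 = {n0}
m0 ∈ B0, n0 ∈ B3 → different blocks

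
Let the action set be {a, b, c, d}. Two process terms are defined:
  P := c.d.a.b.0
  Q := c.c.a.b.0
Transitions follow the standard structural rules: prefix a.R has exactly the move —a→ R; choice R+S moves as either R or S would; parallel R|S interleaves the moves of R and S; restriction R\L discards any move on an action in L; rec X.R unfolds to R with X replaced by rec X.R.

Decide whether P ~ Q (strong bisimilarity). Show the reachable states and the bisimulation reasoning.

Reachable graph of P (5 states):
  p0 = c.d.a.b.0 has moves ··c··> p1
  p1 = d.a.b.0 has moves ··d··> p2
  p2 = a.b.0 has moves ··a··> p3
  p3 = b.0 has moves ··b··> p4
  p4 = 0 has moves deadlocked
Reachable graph of Q (5 states):
  q0 = c.c.a.b.0 has moves ··c··> q1
  q1 = c.a.b.0 has moves ··c··> q2
  q2 = a.b.0 has moves ··a··> q3
  q3 = b.0 has moves ··b··> q4
  q4 = 0 has moves deadlocked
Partition-refinement fixed point:
  B0 = {p0}
  B1 = {p1}
  B2 = {p2, q2}
  B3 = {p3, q3}
  B4 = {p4, q4}
  B5 = {q0}
  B6 = {q1}
p0 ∈ B0, q0 ∈ B5 → different blocks

NO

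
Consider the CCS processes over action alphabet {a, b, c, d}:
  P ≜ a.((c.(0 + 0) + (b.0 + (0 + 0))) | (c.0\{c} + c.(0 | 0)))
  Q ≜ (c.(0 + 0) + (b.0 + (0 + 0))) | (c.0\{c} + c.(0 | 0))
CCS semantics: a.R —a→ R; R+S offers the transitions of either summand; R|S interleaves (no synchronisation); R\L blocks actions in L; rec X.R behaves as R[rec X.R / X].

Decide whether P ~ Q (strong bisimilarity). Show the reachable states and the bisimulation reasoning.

P ≁ Q

Reachable graph of P (10 states):
  u0 = a.((c.(0 + 0) + (b.0 + (0 + 0))) | (c.0\{c} + c.(0 | 0))) has moves --a--▸ u1
  u1 = (c.(0 + 0) + (b.0 + (0 + 0))) | (c.0\{c} + c.(0 | 0)) has moves --b--▸ u2, --c--▸ u3, --c--▸ u4, --c--▸ u5
  u2 = 0 | (c.0\{c} + c.(0 | 0)) has moves --c--▸ u6, --c--▸ u7
  u3 = (0 + 0) | (c.0\{c} + c.(0 | 0)) has moves --c--▸ u8, --c--▸ u9
  u4 = (c.(0 + 0) + (b.0 + (0 + 0))) | (0 | 0) has moves --b--▸ u6, --c--▸ u8
  u5 = (c.(0 + 0) + (b.0 + (0 + 0))) | 0\{c} has moves --b--▸ u7, --c--▸ u9
  u6 = 0 | (0 | 0) has moves ∅
  u7 = 0 | 0\{c} has moves ∅
  u8 = (0 + 0) | (0 | 0) has moves ∅
  u9 = (0 + 0) | 0\{c} has moves ∅
Reachable graph of Q (9 states):
  v0 = (c.(0 + 0) + (b.0 + (0 + 0))) | (c.0\{c} + c.(0 | 0)) has moves --b--▸ v1, --c--▸ v2, --c--▸ v3, --c--▸ v4
  v1 = 0 | (c.0\{c} + c.(0 | 0)) has moves --c--▸ v5, --c--▸ v6
  v2 = (0 + 0) | (c.0\{c} + c.(0 | 0)) has moves --c--▸ v7, --c--▸ v8
  v3 = (c.(0 + 0) + (b.0 + (0 + 0))) | (0 | 0) has moves --b--▸ v5, --c--▸ v7
  v4 = (c.(0 + 0) + (b.0 + (0 + 0))) | 0\{c} has moves --b--▸ v6, --c--▸ v8
  v5 = 0 | (0 | 0) has moves ∅
  v6 = 0 | 0\{c} has moves ∅
  v7 = (0 + 0) | (0 | 0) has moves ∅
  v8 = (0 + 0) | 0\{c} has moves ∅
Partition-refinement fixed point:
  B0 = {u0}
  B1 = {u1, v0}
  B2 = {u2, u3, v1, v2}
  B3 = {u6, u7, u8, u9, v5, v6, v7, v8}
  B4 = {u4, u5, v3, v4}
u0 ∈ B0, v0 ∈ B1 → different blocks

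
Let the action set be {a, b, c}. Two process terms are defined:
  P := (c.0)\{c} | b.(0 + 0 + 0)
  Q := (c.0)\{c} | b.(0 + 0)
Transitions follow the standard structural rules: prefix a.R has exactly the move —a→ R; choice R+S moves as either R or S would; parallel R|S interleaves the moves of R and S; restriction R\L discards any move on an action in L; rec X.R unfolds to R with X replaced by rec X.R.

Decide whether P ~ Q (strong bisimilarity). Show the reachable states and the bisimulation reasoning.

YES

LTS(P): 2 reachable states
  u0 = (c.0)\{c} | b.(0 + 0 + 0) :: ··b··> u1
  u1 = (c.0)\{c} | (0 + 0 + 0) :: ·
LTS(Q): 2 reachable states
  v0 = (c.0)\{c} | b.(0 + 0) :: ··b··> v1
  v1 = (c.0)\{c} | (0 + 0) :: ·
Partition-refinement fixed point:
  B0 = {u0, v0}
  B1 = {u1, v1}
u0 ∈ B0, v0 ∈ B0 → same block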